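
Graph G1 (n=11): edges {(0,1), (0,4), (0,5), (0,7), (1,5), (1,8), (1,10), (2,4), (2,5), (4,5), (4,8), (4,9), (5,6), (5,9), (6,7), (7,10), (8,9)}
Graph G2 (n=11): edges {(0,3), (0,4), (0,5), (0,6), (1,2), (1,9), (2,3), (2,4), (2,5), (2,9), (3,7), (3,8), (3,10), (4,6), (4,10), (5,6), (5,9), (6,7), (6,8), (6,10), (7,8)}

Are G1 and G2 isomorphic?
No, not isomorphic

The graphs are NOT isomorphic.

Degrees in G1: deg(0)=4, deg(1)=4, deg(2)=2, deg(3)=0, deg(4)=5, deg(5)=6, deg(6)=2, deg(7)=3, deg(8)=3, deg(9)=3, deg(10)=2.
Sorted degree sequence of G1: [6, 5, 4, 4, 3, 3, 3, 2, 2, 2, 0].
Degrees in G2: deg(0)=4, deg(1)=2, deg(2)=5, deg(3)=5, deg(4)=4, deg(5)=4, deg(6)=6, deg(7)=3, deg(8)=3, deg(9)=3, deg(10)=3.
Sorted degree sequence of G2: [6, 5, 5, 4, 4, 4, 3, 3, 3, 3, 2].
The (sorted) degree sequence is an isomorphism invariant, so since G1 and G2 have different degree sequences they cannot be isomorphic.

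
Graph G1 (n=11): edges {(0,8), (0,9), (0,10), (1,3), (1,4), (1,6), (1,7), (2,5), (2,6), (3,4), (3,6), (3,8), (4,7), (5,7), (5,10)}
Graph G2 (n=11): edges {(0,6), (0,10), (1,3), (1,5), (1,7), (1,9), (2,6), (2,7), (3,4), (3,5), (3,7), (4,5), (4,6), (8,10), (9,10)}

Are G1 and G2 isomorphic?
Yes, isomorphic

The graphs are isomorphic.
One valid mapping φ: V(G1) → V(G2): 0→10, 1→3, 2→2, 3→1, 4→5, 5→6, 6→7, 7→4, 8→9, 9→8, 10→0

Verify φ preserves adjacency — for each edge of G1, its image is an edge of G2:
  (0,8) → (φ(0),φ(8)) = (9,10) ∈ E(G2) ✓
  (0,9) → (φ(0),φ(9)) = (8,10) ∈ E(G2) ✓
  (0,10) → (φ(0),φ(10)) = (0,10) ∈ E(G2) ✓
  (1,3) → (φ(1),φ(3)) = (1,3) ∈ E(G2) ✓
  (1,4) → (φ(1),φ(4)) = (3,5) ∈ E(G2) ✓
  (1,6) → (φ(1),φ(6)) = (3,7) ∈ E(G2) ✓
  (1,7) → (φ(1),φ(7)) = (3,4) ∈ E(G2) ✓
  (2,5) → (φ(2),φ(5)) = (2,6) ∈ E(G2) ✓
  (2,6) → (φ(2),φ(6)) = (2,7) ∈ E(G2) ✓
  (3,4) → (φ(3),φ(4)) = (1,5) ∈ E(G2) ✓
  (3,6) → (φ(3),φ(6)) = (1,7) ∈ E(G2) ✓
  (3,8) → (φ(3),φ(8)) = (1,9) ∈ E(G2) ✓
  (4,7) → (φ(4),φ(7)) = (4,5) ∈ E(G2) ✓
  (5,7) → (φ(5),φ(7)) = (4,6) ∈ E(G2) ✓
  (5,10) → (φ(5),φ(10)) = (0,6) ∈ E(G2) ✓
All 15 edges of G1 map to edges of G2, and |E(G1)| = |E(G2)| = 15, so φ is a bijection on edges as well as vertices. Hence G1 ≅ G2.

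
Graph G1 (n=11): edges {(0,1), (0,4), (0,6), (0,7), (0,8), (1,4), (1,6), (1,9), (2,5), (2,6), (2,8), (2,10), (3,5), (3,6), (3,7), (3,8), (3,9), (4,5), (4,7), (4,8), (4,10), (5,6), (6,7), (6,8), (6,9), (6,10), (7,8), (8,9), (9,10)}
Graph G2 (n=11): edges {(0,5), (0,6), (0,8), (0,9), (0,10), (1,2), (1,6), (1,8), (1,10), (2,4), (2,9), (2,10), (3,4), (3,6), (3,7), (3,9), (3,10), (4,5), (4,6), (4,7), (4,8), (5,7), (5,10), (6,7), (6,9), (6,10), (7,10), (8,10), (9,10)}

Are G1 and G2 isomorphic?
Yes, isomorphic

The graphs are isomorphic.
One valid mapping φ: V(G1) → V(G2): 0→7, 1→5, 2→1, 3→9, 4→4, 5→2, 6→10, 7→3, 8→6, 9→0, 10→8

Verify φ preserves adjacency — for each edge of G1, its image is an edge of G2:
  (0,1) → (φ(0),φ(1)) = (5,7) ∈ E(G2) ✓
  (0,4) → (φ(0),φ(4)) = (4,7) ∈ E(G2) ✓
  (0,6) → (φ(0),φ(6)) = (7,10) ∈ E(G2) ✓
  (0,7) → (φ(0),φ(7)) = (3,7) ∈ E(G2) ✓
  (0,8) → (φ(0),φ(8)) = (6,7) ∈ E(G2) ✓
  (1,4) → (φ(1),φ(4)) = (4,5) ∈ E(G2) ✓
  (1,6) → (φ(1),φ(6)) = (5,10) ∈ E(G2) ✓
  (1,9) → (φ(1),φ(9)) = (0,5) ∈ E(G2) ✓
  (2,5) → (φ(2),φ(5)) = (1,2) ∈ E(G2) ✓
  (2,6) → (φ(2),φ(6)) = (1,10) ∈ E(G2) ✓
  (2,8) → (φ(2),φ(8)) = (1,6) ∈ E(G2) ✓
  (2,10) → (φ(2),φ(10)) = (1,8) ∈ E(G2) ✓
  (3,5) → (φ(3),φ(5)) = (2,9) ∈ E(G2) ✓
  (3,6) → (φ(3),φ(6)) = (9,10) ∈ E(G2) ✓
  (3,7) → (φ(3),φ(7)) = (3,9) ∈ E(G2) ✓
  (3,8) → (φ(3),φ(8)) = (6,9) ∈ E(G2) ✓
  (3,9) → (φ(3),φ(9)) = (0,9) ∈ E(G2) ✓
  (4,5) → (φ(4),φ(5)) = (2,4) ∈ E(G2) ✓
  (4,7) → (φ(4),φ(7)) = (3,4) ∈ E(G2) ✓
  (4,8) → (φ(4),φ(8)) = (4,6) ∈ E(G2) ✓
  (4,10) → (φ(4),φ(10)) = (4,8) ∈ E(G2) ✓
  (5,6) → (φ(5),φ(6)) = (2,10) ∈ E(G2) ✓
  (6,7) → (φ(6),φ(7)) = (3,10) ∈ E(G2) ✓
  (6,8) → (φ(6),φ(8)) = (6,10) ∈ E(G2) ✓
  (6,9) → (φ(6),φ(9)) = (0,10) ∈ E(G2) ✓
  (6,10) → (φ(6),φ(10)) = (8,10) ∈ E(G2) ✓
  (7,8) → (φ(7),φ(8)) = (3,6) ∈ E(G2) ✓
  (8,9) → (φ(8),φ(9)) = (0,6) ∈ E(G2) ✓
  (9,10) → (φ(9),φ(10)) = (0,8) ∈ E(G2) ✓
All 29 edges of G1 map to edges of G2, and |E(G1)| = |E(G2)| = 29, so φ is a bijection on edges as well as vertices. Hence G1 ≅ G2.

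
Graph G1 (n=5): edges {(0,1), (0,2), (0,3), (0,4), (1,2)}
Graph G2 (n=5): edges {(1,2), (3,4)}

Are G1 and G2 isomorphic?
No, not isomorphic

The graphs are NOT isomorphic.

Connected components of G1: 1 component(s) with vertex sets [[0, 1, 2, 3, 4]], sizes [5].
Connected components of G2: 3 component(s) with vertex sets [[0], [1, 2], [3, 4]], sizes [1, 2, 2].
The number of connected components (and the multiset of component sizes) is an isomorphism invariant — an isomorphism maps each component of G1 bijectively onto a component of G2. Since G1 has 1 component(s) and G2 has 3, they cannot be isomorphic.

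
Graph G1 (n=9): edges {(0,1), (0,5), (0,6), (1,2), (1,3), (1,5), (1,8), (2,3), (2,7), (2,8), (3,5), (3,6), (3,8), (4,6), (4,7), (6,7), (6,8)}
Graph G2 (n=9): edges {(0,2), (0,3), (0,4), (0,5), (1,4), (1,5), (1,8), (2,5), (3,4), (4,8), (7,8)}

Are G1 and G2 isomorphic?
No, not isomorphic

The graphs are NOT isomorphic.

Counting triangles (3-cliques): G1 has 8, G2 has 3.
Triangle count is an isomorphism invariant, so differing triangle counts rule out isomorphism.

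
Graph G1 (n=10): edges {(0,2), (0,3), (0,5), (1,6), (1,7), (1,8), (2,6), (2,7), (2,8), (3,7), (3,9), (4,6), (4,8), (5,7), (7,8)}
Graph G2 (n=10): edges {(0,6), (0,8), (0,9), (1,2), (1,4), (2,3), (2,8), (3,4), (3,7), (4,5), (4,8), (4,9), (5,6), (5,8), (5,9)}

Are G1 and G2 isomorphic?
Yes, isomorphic

The graphs are isomorphic.
One valid mapping φ: V(G1) → V(G2): 0→2, 1→9, 2→8, 3→3, 4→6, 5→1, 6→0, 7→4, 8→5, 9→7

Verify φ preserves adjacency — for each edge of G1, its image is an edge of G2:
  (0,2) → (φ(0),φ(2)) = (2,8) ∈ E(G2) ✓
  (0,3) → (φ(0),φ(3)) = (2,3) ∈ E(G2) ✓
  (0,5) → (φ(0),φ(5)) = (1,2) ∈ E(G2) ✓
  (1,6) → (φ(1),φ(6)) = (0,9) ∈ E(G2) ✓
  (1,7) → (φ(1),φ(7)) = (4,9) ∈ E(G2) ✓
  (1,8) → (φ(1),φ(8)) = (5,9) ∈ E(G2) ✓
  (2,6) → (φ(2),φ(6)) = (0,8) ∈ E(G2) ✓
  (2,7) → (φ(2),φ(7)) = (4,8) ∈ E(G2) ✓
  (2,8) → (φ(2),φ(8)) = (5,8) ∈ E(G2) ✓
  (3,7) → (φ(3),φ(7)) = (3,4) ∈ E(G2) ✓
  (3,9) → (φ(3),φ(9)) = (3,7) ∈ E(G2) ✓
  (4,6) → (φ(4),φ(6)) = (0,6) ∈ E(G2) ✓
  (4,8) → (φ(4),φ(8)) = (5,6) ∈ E(G2) ✓
  (5,7) → (φ(5),φ(7)) = (1,4) ∈ E(G2) ✓
  (7,8) → (φ(7),φ(8)) = (4,5) ∈ E(G2) ✓
All 15 edges of G1 map to edges of G2, and |E(G1)| = |E(G2)| = 15, so φ is a bijection on edges as well as vertices. Hence G1 ≅ G2.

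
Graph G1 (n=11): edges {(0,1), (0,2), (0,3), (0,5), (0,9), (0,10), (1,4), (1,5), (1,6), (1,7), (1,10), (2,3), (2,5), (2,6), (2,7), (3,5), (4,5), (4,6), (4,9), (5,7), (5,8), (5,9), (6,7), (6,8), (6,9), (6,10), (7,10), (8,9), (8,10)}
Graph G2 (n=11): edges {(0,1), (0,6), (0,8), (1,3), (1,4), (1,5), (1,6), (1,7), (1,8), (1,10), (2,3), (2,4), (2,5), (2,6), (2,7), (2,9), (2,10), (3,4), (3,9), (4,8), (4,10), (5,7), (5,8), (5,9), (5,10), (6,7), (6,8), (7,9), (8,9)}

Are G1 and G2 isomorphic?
Yes, isomorphic

The graphs are isomorphic.
One valid mapping φ: V(G1) → V(G2): 0→8, 1→5, 2→6, 3→0, 4→10, 5→1, 6→2, 7→7, 8→3, 9→4, 10→9

Verify φ preserves adjacency — for each edge of G1, its image is an edge of G2:
  (0,1) → (φ(0),φ(1)) = (5,8) ∈ E(G2) ✓
  (0,2) → (φ(0),φ(2)) = (6,8) ∈ E(G2) ✓
  (0,3) → (φ(0),φ(3)) = (0,8) ∈ E(G2) ✓
  (0,5) → (φ(0),φ(5)) = (1,8) ∈ E(G2) ✓
  (0,9) → (φ(0),φ(9)) = (4,8) ∈ E(G2) ✓
  (0,10) → (φ(0),φ(10)) = (8,9) ∈ E(G2) ✓
  (1,4) → (φ(1),φ(4)) = (5,10) ∈ E(G2) ✓
  (1,5) → (φ(1),φ(5)) = (1,5) ∈ E(G2) ✓
  (1,6) → (φ(1),φ(6)) = (2,5) ∈ E(G2) ✓
  (1,7) → (φ(1),φ(7)) = (5,7) ∈ E(G2) ✓
  (1,10) → (φ(1),φ(10)) = (5,9) ∈ E(G2) ✓
  (2,3) → (φ(2),φ(3)) = (0,6) ∈ E(G2) ✓
  (2,5) → (φ(2),φ(5)) = (1,6) ∈ E(G2) ✓
  (2,6) → (φ(2),φ(6)) = (2,6) ∈ E(G2) ✓
  (2,7) → (φ(2),φ(7)) = (6,7) ∈ E(G2) ✓
  (3,5) → (φ(3),φ(5)) = (0,1) ∈ E(G2) ✓
  (4,5) → (φ(4),φ(5)) = (1,10) ∈ E(G2) ✓
  (4,6) → (φ(4),φ(6)) = (2,10) ∈ E(G2) ✓
  (4,9) → (φ(4),φ(9)) = (4,10) ∈ E(G2) ✓
  (5,7) → (φ(5),φ(7)) = (1,7) ∈ E(G2) ✓
  (5,8) → (φ(5),φ(8)) = (1,3) ∈ E(G2) ✓
  (5,9) → (φ(5),φ(9)) = (1,4) ∈ E(G2) ✓
  (6,7) → (φ(6),φ(7)) = (2,7) ∈ E(G2) ✓
  (6,8) → (φ(6),φ(8)) = (2,3) ∈ E(G2) ✓
  (6,9) → (φ(6),φ(9)) = (2,4) ∈ E(G2) ✓
  (6,10) → (φ(6),φ(10)) = (2,9) ∈ E(G2) ✓
  (7,10) → (φ(7),φ(10)) = (7,9) ∈ E(G2) ✓
  (8,9) → (φ(8),φ(9)) = (3,4) ∈ E(G2) ✓
  (8,10) → (φ(8),φ(10)) = (3,9) ∈ E(G2) ✓
All 29 edges of G1 map to edges of G2, and |E(G1)| = |E(G2)| = 29, so φ is a bijection on edges as well as vertices. Hence G1 ≅ G2.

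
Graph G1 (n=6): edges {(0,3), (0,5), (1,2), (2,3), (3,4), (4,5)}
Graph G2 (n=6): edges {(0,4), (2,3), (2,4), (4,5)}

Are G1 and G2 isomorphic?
No, not isomorphic

The graphs are NOT isomorphic.

Connected components of G1: 1 component(s) with vertex sets [[0, 1, 2, 3, 4, 5]], sizes [6].
Connected components of G2: 2 component(s) with vertex sets [[1], [0, 2, 3, 4, 5]], sizes [1, 5].
The number of connected components (and the multiset of component sizes) is an isomorphism invariant — an isomorphism maps each component of G1 bijectively onto a component of G2. Since G1 has 1 component(s) and G2 has 2, they cannot be isomorphic.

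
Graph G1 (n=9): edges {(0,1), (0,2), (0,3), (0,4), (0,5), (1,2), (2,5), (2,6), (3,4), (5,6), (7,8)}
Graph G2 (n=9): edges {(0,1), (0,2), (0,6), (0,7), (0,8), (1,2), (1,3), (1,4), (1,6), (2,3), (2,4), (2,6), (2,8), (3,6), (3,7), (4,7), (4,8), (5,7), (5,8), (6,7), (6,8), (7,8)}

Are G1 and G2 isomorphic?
No, not isomorphic

The graphs are NOT isomorphic.

Degrees in G1: deg(0)=5, deg(1)=2, deg(2)=4, deg(3)=2, deg(4)=2, deg(5)=3, deg(6)=2, deg(7)=1, deg(8)=1.
Sorted degree sequence of G1: [5, 4, 3, 2, 2, 2, 2, 1, 1].
Degrees in G2: deg(0)=5, deg(1)=5, deg(2)=6, deg(3)=4, deg(4)=4, deg(5)=2, deg(6)=6, deg(7)=6, deg(8)=6.
Sorted degree sequence of G2: [6, 6, 6, 6, 5, 5, 4, 4, 2].
The (sorted) degree sequence is an isomorphism invariant, so since G1 and G2 have different degree sequences they cannot be isomorphic.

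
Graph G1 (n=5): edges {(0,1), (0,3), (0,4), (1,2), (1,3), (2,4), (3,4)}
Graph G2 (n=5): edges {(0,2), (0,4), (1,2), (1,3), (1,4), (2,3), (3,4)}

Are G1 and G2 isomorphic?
Yes, isomorphic

The graphs are isomorphic.
One valid mapping φ: V(G1) → V(G2): 0→1, 1→2, 2→0, 3→3, 4→4

Verify φ preserves adjacency — for each edge of G1, its image is an edge of G2:
  (0,1) → (φ(0),φ(1)) = (1,2) ∈ E(G2) ✓
  (0,3) → (φ(0),φ(3)) = (1,3) ∈ E(G2) ✓
  (0,4) → (φ(0),φ(4)) = (1,4) ∈ E(G2) ✓
  (1,2) → (φ(1),φ(2)) = (0,2) ∈ E(G2) ✓
  (1,3) → (φ(1),φ(3)) = (2,3) ∈ E(G2) ✓
  (2,4) → (φ(2),φ(4)) = (0,4) ∈ E(G2) ✓
  (3,4) → (φ(3),φ(4)) = (3,4) ∈ E(G2) ✓
All 7 edges of G1 map to edges of G2, and |E(G1)| = |E(G2)| = 7, so φ is a bijection on edges as well as vertices. Hence G1 ≅ G2.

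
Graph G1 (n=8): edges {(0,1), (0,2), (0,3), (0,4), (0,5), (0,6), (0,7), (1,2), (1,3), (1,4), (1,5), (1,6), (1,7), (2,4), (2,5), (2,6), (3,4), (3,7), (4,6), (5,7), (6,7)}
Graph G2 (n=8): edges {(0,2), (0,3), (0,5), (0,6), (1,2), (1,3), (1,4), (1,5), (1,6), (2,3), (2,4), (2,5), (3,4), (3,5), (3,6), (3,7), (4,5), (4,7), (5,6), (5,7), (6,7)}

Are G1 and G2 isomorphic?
Yes, isomorphic

The graphs are isomorphic.
One valid mapping φ: V(G1) → V(G2): 0→5, 1→3, 2→4, 3→0, 4→2, 5→7, 6→1, 7→6

Verify φ preserves adjacency — for each edge of G1, its image is an edge of G2:
  (0,1) → (φ(0),φ(1)) = (3,5) ∈ E(G2) ✓
  (0,2) → (φ(0),φ(2)) = (4,5) ∈ E(G2) ✓
  (0,3) → (φ(0),φ(3)) = (0,5) ∈ E(G2) ✓
  (0,4) → (φ(0),φ(4)) = (2,5) ∈ E(G2) ✓
  (0,5) → (φ(0),φ(5)) = (5,7) ∈ E(G2) ✓
  (0,6) → (φ(0),φ(6)) = (1,5) ∈ E(G2) ✓
  (0,7) → (φ(0),φ(7)) = (5,6) ∈ E(G2) ✓
  (1,2) → (φ(1),φ(2)) = (3,4) ∈ E(G2) ✓
  (1,3) → (φ(1),φ(3)) = (0,3) ∈ E(G2) ✓
  (1,4) → (φ(1),φ(4)) = (2,3) ∈ E(G2) ✓
  (1,5) → (φ(1),φ(5)) = (3,7) ∈ E(G2) ✓
  (1,6) → (φ(1),φ(6)) = (1,3) ∈ E(G2) ✓
  (1,7) → (φ(1),φ(7)) = (3,6) ∈ E(G2) ✓
  (2,4) → (φ(2),φ(4)) = (2,4) ∈ E(G2) ✓
  (2,5) → (φ(2),φ(5)) = (4,7) ∈ E(G2) ✓
  (2,6) → (φ(2),φ(6)) = (1,4) ∈ E(G2) ✓
  (3,4) → (φ(3),φ(4)) = (0,2) ∈ E(G2) ✓
  (3,7) → (φ(3),φ(7)) = (0,6) ∈ E(G2) ✓
  (4,6) → (φ(4),φ(6)) = (1,2) ∈ E(G2) ✓
  (5,7) → (φ(5),φ(7)) = (6,7) ∈ E(G2) ✓
  (6,7) → (φ(6),φ(7)) = (1,6) ∈ E(G2) ✓
All 21 edges of G1 map to edges of G2, and |E(G1)| = |E(G2)| = 21, so φ is a bijection on edges as well as vertices. Hence G1 ≅ G2.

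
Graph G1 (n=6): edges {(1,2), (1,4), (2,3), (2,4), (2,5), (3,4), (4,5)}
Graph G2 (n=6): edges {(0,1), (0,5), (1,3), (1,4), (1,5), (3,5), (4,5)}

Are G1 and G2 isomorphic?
Yes, isomorphic

The graphs are isomorphic.
One valid mapping φ: V(G1) → V(G2): 0→2, 1→0, 2→1, 3→4, 4→5, 5→3

Verify φ preserves adjacency — for each edge of G1, its image is an edge of G2:
  (1,2) → (φ(1),φ(2)) = (0,1) ∈ E(G2) ✓
  (1,4) → (φ(1),φ(4)) = (0,5) ∈ E(G2) ✓
  (2,3) → (φ(2),φ(3)) = (1,4) ∈ E(G2) ✓
  (2,4) → (φ(2),φ(4)) = (1,5) ∈ E(G2) ✓
  (2,5) → (φ(2),φ(5)) = (1,3) ∈ E(G2) ✓
  (3,4) → (φ(3),φ(4)) = (4,5) ∈ E(G2) ✓
  (4,5) → (φ(4),φ(5)) = (3,5) ∈ E(G2) ✓
All 7 edges of G1 map to edges of G2, and |E(G1)| = |E(G2)| = 7, so φ is a bijection on edges as well as vertices. Hence G1 ≅ G2.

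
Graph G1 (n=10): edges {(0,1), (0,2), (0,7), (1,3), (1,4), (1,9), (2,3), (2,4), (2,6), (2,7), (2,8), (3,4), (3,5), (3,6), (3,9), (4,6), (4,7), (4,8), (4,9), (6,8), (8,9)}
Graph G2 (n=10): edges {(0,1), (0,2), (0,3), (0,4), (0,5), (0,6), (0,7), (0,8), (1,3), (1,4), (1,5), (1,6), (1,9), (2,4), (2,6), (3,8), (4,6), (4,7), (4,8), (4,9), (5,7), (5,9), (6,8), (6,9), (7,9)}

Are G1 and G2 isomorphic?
No, not isomorphic

The graphs are NOT isomorphic.

Degrees in G1: deg(0)=3, deg(1)=4, deg(2)=6, deg(3)=6, deg(4)=7, deg(5)=1, deg(6)=4, deg(7)=3, deg(8)=4, deg(9)=4.
Sorted degree sequence of G1: [7, 6, 6, 4, 4, 4, 4, 3, 3, 1].
Degrees in G2: deg(0)=8, deg(1)=6, deg(2)=3, deg(3)=3, deg(4)=7, deg(5)=4, deg(6)=6, deg(7)=4, deg(8)=4, deg(9)=5.
Sorted degree sequence of G2: [8, 7, 6, 6, 5, 4, 4, 4, 3, 3].
The (sorted) degree sequence is an isomorphism invariant, so since G1 and G2 have different degree sequences they cannot be isomorphic.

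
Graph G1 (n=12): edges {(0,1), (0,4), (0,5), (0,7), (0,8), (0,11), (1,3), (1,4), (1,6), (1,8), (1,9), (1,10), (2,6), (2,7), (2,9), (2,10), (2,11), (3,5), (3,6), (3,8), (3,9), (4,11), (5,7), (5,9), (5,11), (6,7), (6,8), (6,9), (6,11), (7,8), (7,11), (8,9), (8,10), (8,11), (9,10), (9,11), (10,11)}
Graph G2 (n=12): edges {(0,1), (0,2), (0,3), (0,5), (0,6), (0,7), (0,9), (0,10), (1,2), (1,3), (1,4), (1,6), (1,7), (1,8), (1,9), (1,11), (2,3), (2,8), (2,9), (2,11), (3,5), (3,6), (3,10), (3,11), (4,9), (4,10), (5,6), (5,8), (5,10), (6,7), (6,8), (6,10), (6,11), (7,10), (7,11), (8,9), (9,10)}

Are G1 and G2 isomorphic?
Yes, isomorphic

The graphs are isomorphic.
One valid mapping φ: V(G1) → V(G2): 0→9, 1→10, 2→11, 3→5, 4→4, 5→8, 6→3, 7→2, 8→0, 9→6, 10→7, 11→1

Verify φ preserves adjacency — for each edge of G1, its image is an edge of G2:
  (0,1) → (φ(0),φ(1)) = (9,10) ∈ E(G2) ✓
  (0,4) → (φ(0),φ(4)) = (4,9) ∈ E(G2) ✓
  (0,5) → (φ(0),φ(5)) = (8,9) ∈ E(G2) ✓
  (0,7) → (φ(0),φ(7)) = (2,9) ∈ E(G2) ✓
  (0,8) → (φ(0),φ(8)) = (0,9) ∈ E(G2) ✓
  (0,11) → (φ(0),φ(11)) = (1,9) ∈ E(G2) ✓
  (1,3) → (φ(1),φ(3)) = (5,10) ∈ E(G2) ✓
  (1,4) → (φ(1),φ(4)) = (4,10) ∈ E(G2) ✓
  (1,6) → (φ(1),φ(6)) = (3,10) ∈ E(G2) ✓
  (1,8) → (φ(1),φ(8)) = (0,10) ∈ E(G2) ✓
  (1,9) → (φ(1),φ(9)) = (6,10) ∈ E(G2) ✓
  (1,10) → (φ(1),φ(10)) = (7,10) ∈ E(G2) ✓
  (2,6) → (φ(2),φ(6)) = (3,11) ∈ E(G2) ✓
  (2,7) → (φ(2),φ(7)) = (2,11) ∈ E(G2) ✓
  (2,9) → (φ(2),φ(9)) = (6,11) ∈ E(G2) ✓
  (2,10) → (φ(2),φ(10)) = (7,11) ∈ E(G2) ✓
  (2,11) → (φ(2),φ(11)) = (1,11) ∈ E(G2) ✓
  (3,5) → (φ(3),φ(5)) = (5,8) ∈ E(G2) ✓
  (3,6) → (φ(3),φ(6)) = (3,5) ∈ E(G2) ✓
  (3,8) → (φ(3),φ(8)) = (0,5) ∈ E(G2) ✓
  (3,9) → (φ(3),φ(9)) = (5,6) ∈ E(G2) ✓
  (4,11) → (φ(4),φ(11)) = (1,4) ∈ E(G2) ✓
  (5,7) → (φ(5),φ(7)) = (2,8) ∈ E(G2) ✓
  (5,9) → (φ(5),φ(9)) = (6,8) ∈ E(G2) ✓
  (5,11) → (φ(5),φ(11)) = (1,8) ∈ E(G2) ✓
  (6,7) → (φ(6),φ(7)) = (2,3) ∈ E(G2) ✓
  (6,8) → (φ(6),φ(8)) = (0,3) ∈ E(G2) ✓
  (6,9) → (φ(6),φ(9)) = (3,6) ∈ E(G2) ✓
  (6,11) → (φ(6),φ(11)) = (1,3) ∈ E(G2) ✓
  (7,8) → (φ(7),φ(8)) = (0,2) ∈ E(G2) ✓
  (7,11) → (φ(7),φ(11)) = (1,2) ∈ E(G2) ✓
  (8,9) → (φ(8),φ(9)) = (0,6) ∈ E(G2) ✓
  (8,10) → (φ(8),φ(10)) = (0,7) ∈ E(G2) ✓
  (8,11) → (φ(8),φ(11)) = (0,1) ∈ E(G2) ✓
  (9,10) → (φ(9),φ(10)) = (6,7) ∈ E(G2) ✓
  (9,11) → (φ(9),φ(11)) = (1,6) ∈ E(G2) ✓
  (10,11) → (φ(10),φ(11)) = (1,7) ∈ E(G2) ✓
All 37 edges of G1 map to edges of G2, and |E(G1)| = |E(G2)| = 37, so φ is a bijection on edges as well as vertices. Hence G1 ≅ G2.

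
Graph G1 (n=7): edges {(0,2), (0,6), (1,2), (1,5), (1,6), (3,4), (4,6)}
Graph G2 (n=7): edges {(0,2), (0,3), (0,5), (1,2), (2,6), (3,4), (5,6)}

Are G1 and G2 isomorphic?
Yes, isomorphic

The graphs are isomorphic.
One valid mapping φ: V(G1) → V(G2): 0→5, 1→2, 2→6, 3→4, 4→3, 5→1, 6→0

Verify φ preserves adjacency — for each edge of G1, its image is an edge of G2:
  (0,2) → (φ(0),φ(2)) = (5,6) ∈ E(G2) ✓
  (0,6) → (φ(0),φ(6)) = (0,5) ∈ E(G2) ✓
  (1,2) → (φ(1),φ(2)) = (2,6) ∈ E(G2) ✓
  (1,5) → (φ(1),φ(5)) = (1,2) ∈ E(G2) ✓
  (1,6) → (φ(1),φ(6)) = (0,2) ∈ E(G2) ✓
  (3,4) → (φ(3),φ(4)) = (3,4) ∈ E(G2) ✓
  (4,6) → (φ(4),φ(6)) = (0,3) ∈ E(G2) ✓
All 7 edges of G1 map to edges of G2, and |E(G1)| = |E(G2)| = 7, so φ is a bijection on edges as well as vertices. Hence G1 ≅ G2.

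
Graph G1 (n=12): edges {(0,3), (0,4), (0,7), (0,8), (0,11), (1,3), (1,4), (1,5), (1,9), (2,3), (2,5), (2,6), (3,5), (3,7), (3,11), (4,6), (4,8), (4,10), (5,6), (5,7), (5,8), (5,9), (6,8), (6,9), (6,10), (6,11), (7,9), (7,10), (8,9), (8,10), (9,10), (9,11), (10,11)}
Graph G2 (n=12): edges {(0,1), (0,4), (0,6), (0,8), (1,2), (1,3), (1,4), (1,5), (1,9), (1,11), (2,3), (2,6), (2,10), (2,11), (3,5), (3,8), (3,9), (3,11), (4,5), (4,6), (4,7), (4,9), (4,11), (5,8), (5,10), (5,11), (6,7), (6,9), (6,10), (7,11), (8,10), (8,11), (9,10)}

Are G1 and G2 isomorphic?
Yes, isomorphic

The graphs are isomorphic.
One valid mapping φ: V(G1) → V(G2): 0→10, 1→0, 2→7, 3→6, 4→8, 5→4, 6→11, 7→9, 8→5, 9→1, 10→3, 11→2

Verify φ preserves adjacency — for each edge of G1, its image is an edge of G2:
  (0,3) → (φ(0),φ(3)) = (6,10) ∈ E(G2) ✓
  (0,4) → (φ(0),φ(4)) = (8,10) ∈ E(G2) ✓
  (0,7) → (φ(0),φ(7)) = (9,10) ∈ E(G2) ✓
  (0,8) → (φ(0),φ(8)) = (5,10) ∈ E(G2) ✓
  (0,11) → (φ(0),φ(11)) = (2,10) ∈ E(G2) ✓
  (1,3) → (φ(1),φ(3)) = (0,6) ∈ E(G2) ✓
  (1,4) → (φ(1),φ(4)) = (0,8) ∈ E(G2) ✓
  (1,5) → (φ(1),φ(5)) = (0,4) ∈ E(G2) ✓
  (1,9) → (φ(1),φ(9)) = (0,1) ∈ E(G2) ✓
  (2,3) → (φ(2),φ(3)) = (6,7) ∈ E(G2) ✓
  (2,5) → (φ(2),φ(5)) = (4,7) ∈ E(G2) ✓
  (2,6) → (φ(2),φ(6)) = (7,11) ∈ E(G2) ✓
  (3,5) → (φ(3),φ(5)) = (4,6) ∈ E(G2) ✓
  (3,7) → (φ(3),φ(7)) = (6,9) ∈ E(G2) ✓
  (3,11) → (φ(3),φ(11)) = (2,6) ∈ E(G2) ✓
  (4,6) → (φ(4),φ(6)) = (8,11) ∈ E(G2) ✓
  (4,8) → (φ(4),φ(8)) = (5,8) ∈ E(G2) ✓
  (4,10) → (φ(4),φ(10)) = (3,8) ∈ E(G2) ✓
  (5,6) → (φ(5),φ(6)) = (4,11) ∈ E(G2) ✓
  (5,7) → (φ(5),φ(7)) = (4,9) ∈ E(G2) ✓
  (5,8) → (φ(5),φ(8)) = (4,5) ∈ E(G2) ✓
  (5,9) → (φ(5),φ(9)) = (1,4) ∈ E(G2) ✓
  (6,8) → (φ(6),φ(8)) = (5,11) ∈ E(G2) ✓
  (6,9) → (φ(6),φ(9)) = (1,11) ∈ E(G2) ✓
  (6,10) → (φ(6),φ(10)) = (3,11) ∈ E(G2) ✓
  (6,11) → (φ(6),φ(11)) = (2,11) ∈ E(G2) ✓
  (7,9) → (φ(7),φ(9)) = (1,9) ∈ E(G2) ✓
  (7,10) → (φ(7),φ(10)) = (3,9) ∈ E(G2) ✓
  (8,9) → (φ(8),φ(9)) = (1,5) ∈ E(G2) ✓
  (8,10) → (φ(8),φ(10)) = (3,5) ∈ E(G2) ✓
  (9,10) → (φ(9),φ(10)) = (1,3) ∈ E(G2) ✓
  (9,11) → (φ(9),φ(11)) = (1,2) ∈ E(G2) ✓
  (10,11) → (φ(10),φ(11)) = (2,3) ∈ E(G2) ✓
All 33 edges of G1 map to edges of G2, and |E(G1)| = |E(G2)| = 33, so φ is a bijection on edges as well as vertices. Hence G1 ≅ G2.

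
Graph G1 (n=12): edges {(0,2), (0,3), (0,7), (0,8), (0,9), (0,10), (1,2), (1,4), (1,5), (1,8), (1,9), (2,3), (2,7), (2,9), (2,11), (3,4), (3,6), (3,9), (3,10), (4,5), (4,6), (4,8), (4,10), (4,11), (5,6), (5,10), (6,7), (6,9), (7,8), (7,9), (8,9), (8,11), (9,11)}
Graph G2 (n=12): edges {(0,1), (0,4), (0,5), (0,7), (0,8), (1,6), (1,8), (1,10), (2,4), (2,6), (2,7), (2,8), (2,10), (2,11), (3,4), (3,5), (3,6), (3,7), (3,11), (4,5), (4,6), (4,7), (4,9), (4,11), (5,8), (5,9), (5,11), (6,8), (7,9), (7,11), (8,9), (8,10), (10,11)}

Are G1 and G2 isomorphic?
Yes, isomorphic

The graphs are isomorphic.
One valid mapping φ: V(G1) → V(G2): 0→11, 1→0, 2→7, 3→2, 4→8, 5→1, 6→6, 7→3, 8→5, 9→4, 10→10, 11→9

Verify φ preserves adjacency — for each edge of G1, its image is an edge of G2:
  (0,2) → (φ(0),φ(2)) = (7,11) ∈ E(G2) ✓
  (0,3) → (φ(0),φ(3)) = (2,11) ∈ E(G2) ✓
  (0,7) → (φ(0),φ(7)) = (3,11) ∈ E(G2) ✓
  (0,8) → (φ(0),φ(8)) = (5,11) ∈ E(G2) ✓
  (0,9) → (φ(0),φ(9)) = (4,11) ∈ E(G2) ✓
  (0,10) → (φ(0),φ(10)) = (10,11) ∈ E(G2) ✓
  (1,2) → (φ(1),φ(2)) = (0,7) ∈ E(G2) ✓
  (1,4) → (φ(1),φ(4)) = (0,8) ∈ E(G2) ✓
  (1,5) → (φ(1),φ(5)) = (0,1) ∈ E(G2) ✓
  (1,8) → (φ(1),φ(8)) = (0,5) ∈ E(G2) ✓
  (1,9) → (φ(1),φ(9)) = (0,4) ∈ E(G2) ✓
  (2,3) → (φ(2),φ(3)) = (2,7) ∈ E(G2) ✓
  (2,7) → (φ(2),φ(7)) = (3,7) ∈ E(G2) ✓
  (2,9) → (φ(2),φ(9)) = (4,7) ∈ E(G2) ✓
  (2,11) → (φ(2),φ(11)) = (7,9) ∈ E(G2) ✓
  (3,4) → (φ(3),φ(4)) = (2,8) ∈ E(G2) ✓
  (3,6) → (φ(3),φ(6)) = (2,6) ∈ E(G2) ✓
  (3,9) → (φ(3),φ(9)) = (2,4) ∈ E(G2) ✓
  (3,10) → (φ(3),φ(10)) = (2,10) ∈ E(G2) ✓
  (4,5) → (φ(4),φ(5)) = (1,8) ∈ E(G2) ✓
  (4,6) → (φ(4),φ(6)) = (6,8) ∈ E(G2) ✓
  (4,8) → (φ(4),φ(8)) = (5,8) ∈ E(G2) ✓
  (4,10) → (φ(4),φ(10)) = (8,10) ∈ E(G2) ✓
  (4,11) → (φ(4),φ(11)) = (8,9) ∈ E(G2) ✓
  (5,6) → (φ(5),φ(6)) = (1,6) ∈ E(G2) ✓
  (5,10) → (φ(5),φ(10)) = (1,10) ∈ E(G2) ✓
  (6,7) → (φ(6),φ(7)) = (3,6) ∈ E(G2) ✓
  (6,9) → (φ(6),φ(9)) = (4,6) ∈ E(G2) ✓
  (7,8) → (φ(7),φ(8)) = (3,5) ∈ E(G2) ✓
  (7,9) → (φ(7),φ(9)) = (3,4) ∈ E(G2) ✓
  (8,9) → (φ(8),φ(9)) = (4,5) ∈ E(G2) ✓
  (8,11) → (φ(8),φ(11)) = (5,9) ∈ E(G2) ✓
  (9,11) → (φ(9),φ(11)) = (4,9) ∈ E(G2) ✓
All 33 edges of G1 map to edges of G2, and |E(G1)| = |E(G2)| = 33, so φ is a bijection on edges as well as vertices. Hence G1 ≅ G2.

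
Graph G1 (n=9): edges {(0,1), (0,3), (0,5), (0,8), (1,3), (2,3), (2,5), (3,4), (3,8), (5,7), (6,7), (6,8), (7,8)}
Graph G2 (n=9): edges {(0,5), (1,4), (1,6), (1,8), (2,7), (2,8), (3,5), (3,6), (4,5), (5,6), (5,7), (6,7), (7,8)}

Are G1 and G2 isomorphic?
Yes, isomorphic

The graphs are isomorphic.
One valid mapping φ: V(G1) → V(G2): 0→6, 1→3, 2→4, 3→5, 4→0, 5→1, 6→2, 7→8, 8→7

Verify φ preserves adjacency — for each edge of G1, its image is an edge of G2:
  (0,1) → (φ(0),φ(1)) = (3,6) ∈ E(G2) ✓
  (0,3) → (φ(0),φ(3)) = (5,6) ∈ E(G2) ✓
  (0,5) → (φ(0),φ(5)) = (1,6) ∈ E(G2) ✓
  (0,8) → (φ(0),φ(8)) = (6,7) ∈ E(G2) ✓
  (1,3) → (φ(1),φ(3)) = (3,5) ∈ E(G2) ✓
  (2,3) → (φ(2),φ(3)) = (4,5) ∈ E(G2) ✓
  (2,5) → (φ(2),φ(5)) = (1,4) ∈ E(G2) ✓
  (3,4) → (φ(3),φ(4)) = (0,5) ∈ E(G2) ✓
  (3,8) → (φ(3),φ(8)) = (5,7) ∈ E(G2) ✓
  (5,7) → (φ(5),φ(7)) = (1,8) ∈ E(G2) ✓
  (6,7) → (φ(6),φ(7)) = (2,8) ∈ E(G2) ✓
  (6,8) → (φ(6),φ(8)) = (2,7) ∈ E(G2) ✓
  (7,8) → (φ(7),φ(8)) = (7,8) ∈ E(G2) ✓
All 13 edges of G1 map to edges of G2, and |E(G1)| = |E(G2)| = 13, so φ is a bijection on edges as well as vertices. Hence G1 ≅ G2.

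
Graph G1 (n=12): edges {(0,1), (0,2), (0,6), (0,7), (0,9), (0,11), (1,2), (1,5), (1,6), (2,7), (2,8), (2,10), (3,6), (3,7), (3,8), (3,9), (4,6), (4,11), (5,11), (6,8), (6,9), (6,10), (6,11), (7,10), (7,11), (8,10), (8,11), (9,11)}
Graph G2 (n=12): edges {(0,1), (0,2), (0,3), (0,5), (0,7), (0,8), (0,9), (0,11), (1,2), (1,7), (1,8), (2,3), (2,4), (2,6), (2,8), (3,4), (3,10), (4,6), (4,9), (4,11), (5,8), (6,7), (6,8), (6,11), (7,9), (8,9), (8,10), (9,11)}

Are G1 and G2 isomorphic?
Yes, isomorphic

The graphs are isomorphic.
One valid mapping φ: V(G1) → V(G2): 0→2, 1→3, 2→4, 3→7, 4→5, 5→10, 6→0, 7→6, 8→9, 9→1, 10→11, 11→8

Verify φ preserves adjacency — for each edge of G1, its image is an edge of G2:
  (0,1) → (φ(0),φ(1)) = (2,3) ∈ E(G2) ✓
  (0,2) → (φ(0),φ(2)) = (2,4) ∈ E(G2) ✓
  (0,6) → (φ(0),φ(6)) = (0,2) ∈ E(G2) ✓
  (0,7) → (φ(0),φ(7)) = (2,6) ∈ E(G2) ✓
  (0,9) → (φ(0),φ(9)) = (1,2) ∈ E(G2) ✓
  (0,11) → (φ(0),φ(11)) = (2,8) ∈ E(G2) ✓
  (1,2) → (φ(1),φ(2)) = (3,4) ∈ E(G2) ✓
  (1,5) → (φ(1),φ(5)) = (3,10) ∈ E(G2) ✓
  (1,6) → (φ(1),φ(6)) = (0,3) ∈ E(G2) ✓
  (2,7) → (φ(2),φ(7)) = (4,6) ∈ E(G2) ✓
  (2,8) → (φ(2),φ(8)) = (4,9) ∈ E(G2) ✓
  (2,10) → (φ(2),φ(10)) = (4,11) ∈ E(G2) ✓
  (3,6) → (φ(3),φ(6)) = (0,7) ∈ E(G2) ✓
  (3,7) → (φ(3),φ(7)) = (6,7) ∈ E(G2) ✓
  (3,8) → (φ(3),φ(8)) = (7,9) ∈ E(G2) ✓
  (3,9) → (φ(3),φ(9)) = (1,7) ∈ E(G2) ✓
  (4,6) → (φ(4),φ(6)) = (0,5) ∈ E(G2) ✓
  (4,11) → (φ(4),φ(11)) = (5,8) ∈ E(G2) ✓
  (5,11) → (φ(5),φ(11)) = (8,10) ∈ E(G2) ✓
  (6,8) → (φ(6),φ(8)) = (0,9) ∈ E(G2) ✓
  (6,9) → (φ(6),φ(9)) = (0,1) ∈ E(G2) ✓
  (6,10) → (φ(6),φ(10)) = (0,11) ∈ E(G2) ✓
  (6,11) → (φ(6),φ(11)) = (0,8) ∈ E(G2) ✓
  (7,10) → (φ(7),φ(10)) = (6,11) ∈ E(G2) ✓
  (7,11) → (φ(7),φ(11)) = (6,8) ∈ E(G2) ✓
  (8,10) → (φ(8),φ(10)) = (9,11) ∈ E(G2) ✓
  (8,11) → (φ(8),φ(11)) = (8,9) ∈ E(G2) ✓
  (9,11) → (φ(9),φ(11)) = (1,8) ∈ E(G2) ✓
All 28 edges of G1 map to edges of G2, and |E(G1)| = |E(G2)| = 28, so φ is a bijection on edges as well as vertices. Hence G1 ≅ G2.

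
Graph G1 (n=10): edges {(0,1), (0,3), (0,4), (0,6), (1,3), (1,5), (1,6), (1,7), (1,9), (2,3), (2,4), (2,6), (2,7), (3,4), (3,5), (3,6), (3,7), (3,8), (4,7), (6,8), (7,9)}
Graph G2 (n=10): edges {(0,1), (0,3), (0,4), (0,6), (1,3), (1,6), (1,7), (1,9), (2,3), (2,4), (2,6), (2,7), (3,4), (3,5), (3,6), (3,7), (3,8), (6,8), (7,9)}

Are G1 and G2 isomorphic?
No, not isomorphic

The graphs are NOT isomorphic.

Counting edges: G1 has 21 edge(s); G2 has 19 edge(s).
Edge count is an isomorphism invariant (a bijection on vertices induces a bijection on edges), so differing edge counts rule out isomorphism.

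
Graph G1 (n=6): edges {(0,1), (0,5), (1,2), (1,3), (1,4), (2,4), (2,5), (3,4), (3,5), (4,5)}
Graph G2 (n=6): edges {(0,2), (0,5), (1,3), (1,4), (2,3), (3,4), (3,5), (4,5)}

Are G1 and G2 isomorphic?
No, not isomorphic

The graphs are NOT isomorphic.

Degrees in G1: deg(0)=2, deg(1)=4, deg(2)=3, deg(3)=3, deg(4)=4, deg(5)=4.
Sorted degree sequence of G1: [4, 4, 4, 3, 3, 2].
Degrees in G2: deg(0)=2, deg(1)=2, deg(2)=2, deg(3)=4, deg(4)=3, deg(5)=3.
Sorted degree sequence of G2: [4, 3, 3, 2, 2, 2].
The (sorted) degree sequence is an isomorphism invariant, so since G1 and G2 have different degree sequences they cannot be isomorphic.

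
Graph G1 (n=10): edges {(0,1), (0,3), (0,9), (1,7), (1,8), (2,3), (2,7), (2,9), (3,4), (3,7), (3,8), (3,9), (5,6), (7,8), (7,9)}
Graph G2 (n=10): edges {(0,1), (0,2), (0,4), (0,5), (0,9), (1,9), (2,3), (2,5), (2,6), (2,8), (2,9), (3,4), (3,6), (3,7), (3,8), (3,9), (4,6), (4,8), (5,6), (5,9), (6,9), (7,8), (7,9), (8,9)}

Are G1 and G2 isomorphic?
No, not isomorphic

The graphs are NOT isomorphic.

Counting triangles (3-cliques): G1 has 7, G2 has 19.
Triangle count is an isomorphism invariant, so differing triangle counts rule out isomorphism.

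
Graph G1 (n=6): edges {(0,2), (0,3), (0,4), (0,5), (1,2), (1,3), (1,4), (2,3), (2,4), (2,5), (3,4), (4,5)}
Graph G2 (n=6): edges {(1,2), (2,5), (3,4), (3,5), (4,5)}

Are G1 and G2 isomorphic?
No, not isomorphic

The graphs are NOT isomorphic.

Connected components of G1: 1 component(s) with vertex sets [[0, 1, 2, 3, 4, 5]], sizes [6].
Connected components of G2: 2 component(s) with vertex sets [[0], [1, 2, 3, 4, 5]], sizes [1, 5].
The number of connected components (and the multiset of component sizes) is an isomorphism invariant — an isomorphism maps each component of G1 bijectively onto a component of G2. Since G1 has 1 component(s) and G2 has 2, they cannot be isomorphic.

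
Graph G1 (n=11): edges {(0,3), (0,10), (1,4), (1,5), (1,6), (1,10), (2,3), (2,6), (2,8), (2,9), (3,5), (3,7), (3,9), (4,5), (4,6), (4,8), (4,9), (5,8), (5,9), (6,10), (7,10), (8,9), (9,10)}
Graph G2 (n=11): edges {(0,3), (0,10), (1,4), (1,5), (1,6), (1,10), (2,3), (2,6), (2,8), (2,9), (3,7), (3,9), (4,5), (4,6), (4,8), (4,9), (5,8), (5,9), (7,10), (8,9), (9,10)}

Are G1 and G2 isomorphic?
No, not isomorphic

The graphs are NOT isomorphic.

Counting edges: G1 has 23 edge(s); G2 has 21 edge(s).
Edge count is an isomorphism invariant (a bijection on vertices induces a bijection on edges), so differing edge counts rule out isomorphism.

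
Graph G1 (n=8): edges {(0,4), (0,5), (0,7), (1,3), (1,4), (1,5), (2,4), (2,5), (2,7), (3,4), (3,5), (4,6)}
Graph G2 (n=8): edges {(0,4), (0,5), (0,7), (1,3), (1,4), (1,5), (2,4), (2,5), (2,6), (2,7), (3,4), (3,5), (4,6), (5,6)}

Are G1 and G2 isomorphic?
No, not isomorphic

The graphs are NOT isomorphic.

Counting edges: G1 has 12 edge(s); G2 has 14 edge(s).
Edge count is an isomorphism invariant (a bijection on vertices induces a bijection on edges), so differing edge counts rule out isomorphism.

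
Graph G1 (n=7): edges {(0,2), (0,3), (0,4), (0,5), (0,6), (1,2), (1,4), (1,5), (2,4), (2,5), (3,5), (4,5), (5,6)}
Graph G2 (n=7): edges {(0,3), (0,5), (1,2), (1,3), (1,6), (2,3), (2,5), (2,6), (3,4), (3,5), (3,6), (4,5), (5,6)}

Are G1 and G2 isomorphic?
Yes, isomorphic

The graphs are isomorphic.
One valid mapping φ: V(G1) → V(G2): 0→5, 1→1, 2→6, 3→0, 4→2, 5→3, 6→4

Verify φ preserves adjacency — for each edge of G1, its image is an edge of G2:
  (0,2) → (φ(0),φ(2)) = (5,6) ∈ E(G2) ✓
  (0,3) → (φ(0),φ(3)) = (0,5) ∈ E(G2) ✓
  (0,4) → (φ(0),φ(4)) = (2,5) ∈ E(G2) ✓
  (0,5) → (φ(0),φ(5)) = (3,5) ∈ E(G2) ✓
  (0,6) → (φ(0),φ(6)) = (4,5) ∈ E(G2) ✓
  (1,2) → (φ(1),φ(2)) = (1,6) ∈ E(G2) ✓
  (1,4) → (φ(1),φ(4)) = (1,2) ∈ E(G2) ✓
  (1,5) → (φ(1),φ(5)) = (1,3) ∈ E(G2) ✓
  (2,4) → (φ(2),φ(4)) = (2,6) ∈ E(G2) ✓
  (2,5) → (φ(2),φ(5)) = (3,6) ∈ E(G2) ✓
  (3,5) → (φ(3),φ(5)) = (0,3) ∈ E(G2) ✓
  (4,5) → (φ(4),φ(5)) = (2,3) ∈ E(G2) ✓
  (5,6) → (φ(5),φ(6)) = (3,4) ∈ E(G2) ✓
All 13 edges of G1 map to edges of G2, and |E(G1)| = |E(G2)| = 13, so φ is a bijection on edges as well as vertices. Hence G1 ≅ G2.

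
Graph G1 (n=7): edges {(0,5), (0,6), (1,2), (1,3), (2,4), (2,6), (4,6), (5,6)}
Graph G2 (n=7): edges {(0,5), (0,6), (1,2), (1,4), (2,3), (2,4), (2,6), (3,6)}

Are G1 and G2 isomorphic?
Yes, isomorphic

The graphs are isomorphic.
One valid mapping φ: V(G1) → V(G2): 0→4, 1→0, 2→6, 3→5, 4→3, 5→1, 6→2

Verify φ preserves adjacency — for each edge of G1, its image is an edge of G2:
  (0,5) → (φ(0),φ(5)) = (1,4) ∈ E(G2) ✓
  (0,6) → (φ(0),φ(6)) = (2,4) ∈ E(G2) ✓
  (1,2) → (φ(1),φ(2)) = (0,6) ∈ E(G2) ✓
  (1,3) → (φ(1),φ(3)) = (0,5) ∈ E(G2) ✓
  (2,4) → (φ(2),φ(4)) = (3,6) ∈ E(G2) ✓
  (2,6) → (φ(2),φ(6)) = (2,6) ∈ E(G2) ✓
  (4,6) → (φ(4),φ(6)) = (2,3) ∈ E(G2) ✓
  (5,6) → (φ(5),φ(6)) = (1,2) ∈ E(G2) ✓
All 8 edges of G1 map to edges of G2, and |E(G1)| = |E(G2)| = 8, so φ is a bijection on edges as well as vertices. Hence G1 ≅ G2.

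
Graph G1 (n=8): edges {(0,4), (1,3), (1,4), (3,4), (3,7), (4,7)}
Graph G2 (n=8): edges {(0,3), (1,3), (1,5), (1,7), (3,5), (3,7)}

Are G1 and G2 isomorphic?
Yes, isomorphic

The graphs are isomorphic.
One valid mapping φ: V(G1) → V(G2): 0→0, 1→7, 2→6, 3→1, 4→3, 5→2, 6→4, 7→5

Verify φ preserves adjacency — for each edge of G1, its image is an edge of G2:
  (0,4) → (φ(0),φ(4)) = (0,3) ∈ E(G2) ✓
  (1,3) → (φ(1),φ(3)) = (1,7) ∈ E(G2) ✓
  (1,4) → (φ(1),φ(4)) = (3,7) ∈ E(G2) ✓
  (3,4) → (φ(3),φ(4)) = (1,3) ∈ E(G2) ✓
  (3,7) → (φ(3),φ(7)) = (1,5) ∈ E(G2) ✓
  (4,7) → (φ(4),φ(7)) = (3,5) ∈ E(G2) ✓
All 6 edges of G1 map to edges of G2, and |E(G1)| = |E(G2)| = 6, so φ is a bijection on edges as well as vertices. Hence G1 ≅ G2.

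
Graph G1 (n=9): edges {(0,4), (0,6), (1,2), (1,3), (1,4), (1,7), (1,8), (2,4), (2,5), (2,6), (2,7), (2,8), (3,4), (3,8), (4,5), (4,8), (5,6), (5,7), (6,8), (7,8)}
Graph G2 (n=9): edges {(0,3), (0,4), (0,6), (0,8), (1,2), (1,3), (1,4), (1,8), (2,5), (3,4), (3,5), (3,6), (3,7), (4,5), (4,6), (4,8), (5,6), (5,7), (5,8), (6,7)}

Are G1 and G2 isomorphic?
Yes, isomorphic

The graphs are isomorphic.
One valid mapping φ: V(G1) → V(G2): 0→2, 1→6, 2→4, 3→7, 4→5, 5→8, 6→1, 7→0, 8→3

Verify φ preserves adjacency — for each edge of G1, its image is an edge of G2:
  (0,4) → (φ(0),φ(4)) = (2,5) ∈ E(G2) ✓
  (0,6) → (φ(0),φ(6)) = (1,2) ∈ E(G2) ✓
  (1,2) → (φ(1),φ(2)) = (4,6) ∈ E(G2) ✓
  (1,3) → (φ(1),φ(3)) = (6,7) ∈ E(G2) ✓
  (1,4) → (φ(1),φ(4)) = (5,6) ∈ E(G2) ✓
  (1,7) → (φ(1),φ(7)) = (0,6) ∈ E(G2) ✓
  (1,8) → (φ(1),φ(8)) = (3,6) ∈ E(G2) ✓
  (2,4) → (φ(2),φ(4)) = (4,5) ∈ E(G2) ✓
  (2,5) → (φ(2),φ(5)) = (4,8) ∈ E(G2) ✓
  (2,6) → (φ(2),φ(6)) = (1,4) ∈ E(G2) ✓
  (2,7) → (φ(2),φ(7)) = (0,4) ∈ E(G2) ✓
  (2,8) → (φ(2),φ(8)) = (3,4) ∈ E(G2) ✓
  (3,4) → (φ(3),φ(4)) = (5,7) ∈ E(G2) ✓
  (3,8) → (φ(3),φ(8)) = (3,7) ∈ E(G2) ✓
  (4,5) → (φ(4),φ(5)) = (5,8) ∈ E(G2) ✓
  (4,8) → (φ(4),φ(8)) = (3,5) ∈ E(G2) ✓
  (5,6) → (φ(5),φ(6)) = (1,8) ∈ E(G2) ✓
  (5,7) → (φ(5),φ(7)) = (0,8) ∈ E(G2) ✓
  (6,8) → (φ(6),φ(8)) = (1,3) ∈ E(G2) ✓
  (7,8) → (φ(7),φ(8)) = (0,3) ∈ E(G2) ✓
All 20 edges of G1 map to edges of G2, and |E(G1)| = |E(G2)| = 20, so φ is a bijection on edges as well as vertices. Hence G1 ≅ G2.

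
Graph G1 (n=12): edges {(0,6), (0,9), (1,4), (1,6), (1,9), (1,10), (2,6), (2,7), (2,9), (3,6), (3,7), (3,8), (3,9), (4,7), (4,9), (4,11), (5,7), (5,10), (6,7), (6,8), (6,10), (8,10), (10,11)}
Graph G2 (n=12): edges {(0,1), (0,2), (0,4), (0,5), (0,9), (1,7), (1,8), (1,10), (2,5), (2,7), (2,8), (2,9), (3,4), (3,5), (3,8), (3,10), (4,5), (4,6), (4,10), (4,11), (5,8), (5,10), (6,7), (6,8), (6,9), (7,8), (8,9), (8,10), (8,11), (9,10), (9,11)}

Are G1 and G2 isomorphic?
No, not isomorphic

The graphs are NOT isomorphic.

Degrees in G1: deg(0)=2, deg(1)=4, deg(2)=3, deg(3)=4, deg(4)=4, deg(5)=2, deg(6)=7, deg(7)=5, deg(8)=3, deg(9)=5, deg(10)=5, deg(11)=2.
Sorted degree sequence of G1: [7, 5, 5, 5, 4, 4, 4, 3, 3, 2, 2, 2].
Degrees in G2: deg(0)=5, deg(1)=4, deg(2)=5, deg(3)=4, deg(4)=6, deg(5)=6, deg(6)=4, deg(7)=4, deg(8)=9, deg(9)=6, deg(10)=6, deg(11)=3.
Sorted degree sequence of G2: [9, 6, 6, 6, 6, 5, 5, 4, 4, 4, 4, 3].
The (sorted) degree sequence is an isomorphism invariant, so since G1 and G2 have different degree sequences they cannot be isomorphic.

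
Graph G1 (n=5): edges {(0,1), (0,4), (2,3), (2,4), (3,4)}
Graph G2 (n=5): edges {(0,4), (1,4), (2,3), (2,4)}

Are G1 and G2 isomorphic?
No, not isomorphic

The graphs are NOT isomorphic.

Degrees in G1: deg(0)=2, deg(1)=1, deg(2)=2, deg(3)=2, deg(4)=3.
Sorted degree sequence of G1: [3, 2, 2, 2, 1].
Degrees in G2: deg(0)=1, deg(1)=1, deg(2)=2, deg(3)=1, deg(4)=3.
Sorted degree sequence of G2: [3, 2, 1, 1, 1].
The (sorted) degree sequence is an isomorphism invariant, so since G1 and G2 have different degree sequences they cannot be isomorphic.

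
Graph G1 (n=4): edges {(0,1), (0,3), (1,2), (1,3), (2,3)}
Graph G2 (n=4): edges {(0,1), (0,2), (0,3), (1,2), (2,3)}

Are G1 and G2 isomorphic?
Yes, isomorphic

The graphs are isomorphic.
One valid mapping φ: V(G1) → V(G2): 0→1, 1→2, 2→3, 3→0

Verify φ preserves adjacency — for each edge of G1, its image is an edge of G2:
  (0,1) → (φ(0),φ(1)) = (1,2) ∈ E(G2) ✓
  (0,3) → (φ(0),φ(3)) = (0,1) ∈ E(G2) ✓
  (1,2) → (φ(1),φ(2)) = (2,3) ∈ E(G2) ✓
  (1,3) → (φ(1),φ(3)) = (0,2) ∈ E(G2) ✓
  (2,3) → (φ(2),φ(3)) = (0,3) ∈ E(G2) ✓
All 5 edges of G1 map to edges of G2, and |E(G1)| = |E(G2)| = 5, so φ is a bijection on edges as well as vertices. Hence G1 ≅ G2.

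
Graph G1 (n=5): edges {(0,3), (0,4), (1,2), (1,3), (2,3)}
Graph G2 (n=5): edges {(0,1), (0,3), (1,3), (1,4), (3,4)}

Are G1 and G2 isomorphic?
No, not isomorphic

The graphs are NOT isomorphic.

Connected components of G1: 1 component(s) with vertex sets [[0, 1, 2, 3, 4]], sizes [5].
Connected components of G2: 2 component(s) with vertex sets [[2], [0, 1, 3, 4]], sizes [1, 4].
The number of connected components (and the multiset of component sizes) is an isomorphism invariant — an isomorphism maps each component of G1 bijectively onto a component of G2. Since G1 has 1 component(s) and G2 has 2, they cannot be isomorphic.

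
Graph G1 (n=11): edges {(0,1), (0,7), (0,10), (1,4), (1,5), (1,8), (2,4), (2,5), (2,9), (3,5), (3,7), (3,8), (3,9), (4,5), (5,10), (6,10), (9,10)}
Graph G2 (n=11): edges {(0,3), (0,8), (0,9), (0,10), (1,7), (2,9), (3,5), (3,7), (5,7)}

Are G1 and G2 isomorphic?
No, not isomorphic

The graphs are NOT isomorphic.

Connected components of G1: 1 component(s) with vertex sets [[0, 1, 2, 3, 4, 5, 6, 7, 8, 9, 10]], sizes [11].
Connected components of G2: 3 component(s) with vertex sets [[4], [6], [0, 1, 2, 3, 5, 7, 8, 9, 10]], sizes [1, 1, 9].
The number of connected components (and the multiset of component sizes) is an isomorphism invariant — an isomorphism maps each component of G1 bijectively onto a component of G2. Since G1 has 1 component(s) and G2 has 3, they cannot be isomorphic.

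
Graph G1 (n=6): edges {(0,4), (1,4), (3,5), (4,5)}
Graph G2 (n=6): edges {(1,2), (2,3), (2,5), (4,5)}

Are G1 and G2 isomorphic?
Yes, isomorphic

The graphs are isomorphic.
One valid mapping φ: V(G1) → V(G2): 0→1, 1→3, 2→0, 3→4, 4→2, 5→5

Verify φ preserves adjacency — for each edge of G1, its image is an edge of G2:
  (0,4) → (φ(0),φ(4)) = (1,2) ∈ E(G2) ✓
  (1,4) → (φ(1),φ(4)) = (2,3) ∈ E(G2) ✓
  (3,5) → (φ(3),φ(5)) = (4,5) ∈ E(G2) ✓
  (4,5) → (φ(4),φ(5)) = (2,5) ∈ E(G2) ✓
All 4 edges of G1 map to edges of G2, and |E(G1)| = |E(G2)| = 4, so φ is a bijection on edges as well as vertices. Hence G1 ≅ G2.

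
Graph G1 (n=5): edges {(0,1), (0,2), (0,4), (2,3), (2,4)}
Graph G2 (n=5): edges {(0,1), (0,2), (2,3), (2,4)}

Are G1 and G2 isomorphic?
No, not isomorphic

The graphs are NOT isomorphic.

Counting edges: G1 has 5 edge(s); G2 has 4 edge(s).
Edge count is an isomorphism invariant (a bijection on vertices induces a bijection on edges), so differing edge counts rule out isomorphism.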